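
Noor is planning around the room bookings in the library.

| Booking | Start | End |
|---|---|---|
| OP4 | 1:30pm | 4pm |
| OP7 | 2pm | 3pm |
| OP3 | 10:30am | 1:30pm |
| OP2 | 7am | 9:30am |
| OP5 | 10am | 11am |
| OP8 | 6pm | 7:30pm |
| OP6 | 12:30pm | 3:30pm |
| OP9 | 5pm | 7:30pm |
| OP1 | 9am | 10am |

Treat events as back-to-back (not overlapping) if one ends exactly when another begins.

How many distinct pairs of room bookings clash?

7

Two intervals overlap when each starts before the other ends.
Sorted by start: OP2, OP1, OP5, OP3, OP6, OP4, OP7, OP9, OP8.
OP1 starts before OP2 ends → OP2 and OP1 overlap.
OP5 starts after OP2 ends — done with OP2.
OP5 starts exactly when OP1 ends (back-to-back, no overlap) — done with OP1.
OP3 starts before OP5 ends → OP5 and OP3 overlap.
OP6 starts after OP5 ends — done with OP5.
OP6 starts before OP3 ends → OP3 and OP6 overlap.
OP4 starts exactly when OP3 ends (back-to-back, no overlap) — done with OP3.
OP4 starts before OP6 ends → OP6 and OP4 overlap.
OP7 starts before OP6 ends → OP6 and OP7 overlap.
OP9 starts after OP6 ends — done with OP6.
OP7 starts before OP4 ends → OP4 and OP7 overlap.
OP9 starts after OP4 ends — done with OP4.
OP9 starts after OP7 ends — done with OP7.
OP8 starts before OP9 ends → OP9 and OP8 overlap.
Overlapping pairs: OP1 & OP2, OP3 & OP5, OP3 & OP6, OP4 & OP6, OP4 & OP7, OP6 & OP7, OP8 & OP9 — 7 in total.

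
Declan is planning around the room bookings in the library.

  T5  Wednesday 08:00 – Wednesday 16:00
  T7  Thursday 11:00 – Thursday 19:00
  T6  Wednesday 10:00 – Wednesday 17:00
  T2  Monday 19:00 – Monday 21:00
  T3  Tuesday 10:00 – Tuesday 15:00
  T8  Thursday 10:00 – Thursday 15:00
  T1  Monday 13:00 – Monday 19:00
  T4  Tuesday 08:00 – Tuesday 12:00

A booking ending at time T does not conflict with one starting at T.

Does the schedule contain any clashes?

Yes

Sorted by start: T1, T2, T4, T3, T5, T6, T8, T7.
T2 starts exactly when T1 ends (back-to-back, no overlap); T1 is clear from here.
T4 starts after T2 ends; T2 is clear from here.
T3 starts before T4 ends → T4 and T3 overlap.
That's a conflict, so the schedule is not conflict-free.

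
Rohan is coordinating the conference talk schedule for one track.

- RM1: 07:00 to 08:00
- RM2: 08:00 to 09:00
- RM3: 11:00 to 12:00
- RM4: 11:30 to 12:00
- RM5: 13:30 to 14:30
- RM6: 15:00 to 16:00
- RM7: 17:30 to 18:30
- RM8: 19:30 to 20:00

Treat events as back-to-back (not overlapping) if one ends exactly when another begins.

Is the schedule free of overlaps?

No

Sorted by start: RM1, RM2, RM3, RM4, RM5, RM6, RM7, RM8.
RM2 starts exactly when RM1 ends (back-to-back, no overlap), so nothing later overlaps RM1 either.
RM3 starts after RM2 ends, so nothing later overlaps RM2 either.
RM4 starts before RM3 ends → RM3 and RM4 overlap.
That's a conflict, so the schedule is not conflict-free.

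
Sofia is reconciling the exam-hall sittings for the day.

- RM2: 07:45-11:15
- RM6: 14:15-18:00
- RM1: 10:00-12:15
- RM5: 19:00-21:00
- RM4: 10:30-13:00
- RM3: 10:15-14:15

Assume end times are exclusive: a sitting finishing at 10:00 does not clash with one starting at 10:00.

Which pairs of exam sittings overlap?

Two intervals overlap when each starts before the other ends.
Sorted by start: RM2, RM1, RM3, RM4, RM6, RM5.
RM1 starts before RM2 ends → RM2 and RM1 overlap.
RM3 starts before RM2 ends → RM2 and RM3 overlap.
RM4 starts before RM2 ends → RM2 and RM4 overlap.
RM6 starts after RM2 ends; RM2 is clear from here.
RM3 starts before RM1 ends → RM1 and RM3 overlap.
RM4 starts before RM1 ends → RM1 and RM4 overlap.
RM6 starts after RM1 ends; RM1 is clear from here.
RM4 starts before RM3 ends → RM3 and RM4 overlap.
RM6 starts exactly when RM3 ends (back-to-back, no overlap); RM3 is clear from here.
RM6 starts after RM4 ends; RM4 is clear from here.
RM5 starts after RM6 ends.

RM1 & RM2, RM1 & RM3, RM1 & RM4, RM2 & RM3, RM2 & RM4, RM3 & RM4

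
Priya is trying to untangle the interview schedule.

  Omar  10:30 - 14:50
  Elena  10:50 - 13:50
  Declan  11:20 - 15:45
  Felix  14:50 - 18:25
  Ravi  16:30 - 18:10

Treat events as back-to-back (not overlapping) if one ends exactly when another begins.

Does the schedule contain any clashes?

Sorted by start: Omar, Elena, Declan, Felix, Ravi.
Elena starts before Omar ends → Omar and Elena overlap.
That's a conflict, so the schedule is not conflict-free.

Yes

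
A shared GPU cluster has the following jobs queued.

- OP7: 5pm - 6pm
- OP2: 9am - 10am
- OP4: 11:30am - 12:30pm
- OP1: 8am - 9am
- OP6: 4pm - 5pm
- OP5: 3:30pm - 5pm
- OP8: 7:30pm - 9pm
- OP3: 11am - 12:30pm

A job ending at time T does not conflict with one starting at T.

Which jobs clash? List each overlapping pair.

OP3 & OP4, OP5 & OP6

Sorted by start: OP1, OP2, OP3, OP4, OP5, OP6, OP7, OP8.
OP2 starts exactly when OP1 ends (back-to-back, no overlap); OP1 is clear from here.
OP3 starts after OP2 ends; OP2 is clear from here.
OP4 starts before OP3 ends → OP3 and OP4 overlap.
OP5 starts after OP3 ends; OP3 is clear from here.
OP5 starts after OP4 ends; OP4 is clear from here.
OP6 starts before OP5 ends → OP5 and OP6 overlap.
OP7 starts exactly when OP5 ends (back-to-back, no overlap); OP5 is clear from here.
OP7 starts exactly when OP6 ends (back-to-back, no overlap); OP6 is clear from here.
OP8 starts after OP7 ends.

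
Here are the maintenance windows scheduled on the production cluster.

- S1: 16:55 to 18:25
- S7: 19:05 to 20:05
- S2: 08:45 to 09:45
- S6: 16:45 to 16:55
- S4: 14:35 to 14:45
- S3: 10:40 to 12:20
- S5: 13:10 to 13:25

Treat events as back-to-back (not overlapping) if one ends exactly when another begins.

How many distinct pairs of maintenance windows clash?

Sorted by start: S2, S3, S5, S4, S6, S1, S7.
S3 starts after S2 ends, so nothing later overlaps S2 either.
S5 starts after S3 ends, so nothing later overlaps S3 either.
S4 starts after S5 ends, so nothing later overlaps S5 either.
S6 starts after S4 ends, so nothing later overlaps S4 either.
S1 starts exactly when S6 ends (back-to-back, no overlap), so nothing later overlaps S6 either.
S7 starts after S1 ends.
No pair overlaps.

0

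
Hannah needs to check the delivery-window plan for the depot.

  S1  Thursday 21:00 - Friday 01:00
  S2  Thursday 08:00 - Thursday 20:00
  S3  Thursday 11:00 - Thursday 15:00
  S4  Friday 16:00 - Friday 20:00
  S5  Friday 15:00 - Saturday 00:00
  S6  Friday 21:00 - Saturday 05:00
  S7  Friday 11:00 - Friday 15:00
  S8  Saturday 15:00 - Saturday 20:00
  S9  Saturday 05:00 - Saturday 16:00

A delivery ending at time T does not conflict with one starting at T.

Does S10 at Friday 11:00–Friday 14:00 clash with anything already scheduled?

Yes — it overlaps S7

S2: ends Thursday 20:00 at or before S10 starts Friday 11:00 → clear.
S3: ends Thursday 15:00 at or before S10 starts Friday 11:00 → clear.
S1: ends Friday 01:00 at or before S10 starts Friday 11:00 → clear.
S7: starts Friday 11:00 before S10 ends Friday 14:00, and ends Friday 15:00 after S10 starts Friday 11:00 → overlap.
S5: starts Friday 15:00 at or after S10 ends Friday 14:00 → clear.
S4: starts Friday 16:00 at or after S10 ends Friday 14:00 → clear.
S6: starts Friday 21:00 at or after S10 ends Friday 14:00 → clear.
S9: starts Saturday 05:00 at or after S10 ends Friday 14:00 → clear.
S8: starts Saturday 15:00 at or after S10 ends Friday 14:00 → clear.
S10 overlaps S7.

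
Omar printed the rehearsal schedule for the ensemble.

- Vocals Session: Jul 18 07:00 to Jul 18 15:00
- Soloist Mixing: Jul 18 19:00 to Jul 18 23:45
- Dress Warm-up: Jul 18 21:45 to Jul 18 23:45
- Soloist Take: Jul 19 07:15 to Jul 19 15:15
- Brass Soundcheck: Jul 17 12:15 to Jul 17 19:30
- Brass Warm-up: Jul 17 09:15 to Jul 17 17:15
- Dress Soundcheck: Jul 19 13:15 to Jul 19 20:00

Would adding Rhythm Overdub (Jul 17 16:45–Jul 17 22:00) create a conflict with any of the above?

Brass Warm-up: starts Jul 17 09:15 before Rhythm Overdub ends Jul 17 22:00, and ends Jul 17 17:15 after Rhythm Overdub starts Jul 17 16:45 → overlap.
Brass Soundcheck: starts Jul 17 12:15 before Rhythm Overdub ends Jul 17 22:00, and ends Jul 17 19:30 after Rhythm Overdub starts Jul 17 16:45 → overlap.
Vocals Session: starts Jul 18 07:00 at or after Rhythm Overdub ends Jul 17 22:00 → clear.
Soloist Mixing: starts Jul 18 19:00 at or after Rhythm Overdub ends Jul 17 22:00 → clear.
Dress Warm-up: starts Jul 18 21:45 at or after Rhythm Overdub ends Jul 17 22:00 → clear.
Soloist Take: starts Jul 19 07:15 at or after Rhythm Overdub ends Jul 17 22:00 → clear.
Dress Soundcheck: starts Jul 19 13:15 at or after Rhythm Overdub ends Jul 17 22:00 → clear.
Rhythm Overdub overlaps Brass Warm-up, Brass Soundcheck.

Yes — it overlaps Brass Soundcheck, Brass Warm-up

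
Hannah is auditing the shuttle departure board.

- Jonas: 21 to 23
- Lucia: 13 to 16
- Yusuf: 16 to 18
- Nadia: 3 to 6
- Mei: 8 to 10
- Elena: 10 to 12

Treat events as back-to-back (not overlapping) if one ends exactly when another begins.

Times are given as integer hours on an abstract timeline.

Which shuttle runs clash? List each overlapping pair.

none

Sorted by start: Nadia, Mei, Elena, Lucia, Yusuf, Jonas.
Mei starts after Nadia ends, so Nadia has no further overlaps.
Elena starts exactly when Mei ends (back-to-back, no overlap), so Mei has no further overlaps.
Lucia starts after Elena ends, so Elena has no further overlaps.
Yusuf starts exactly when Lucia ends (back-to-back, no overlap), so Lucia has no further overlaps.
Jonas starts after Yusuf ends.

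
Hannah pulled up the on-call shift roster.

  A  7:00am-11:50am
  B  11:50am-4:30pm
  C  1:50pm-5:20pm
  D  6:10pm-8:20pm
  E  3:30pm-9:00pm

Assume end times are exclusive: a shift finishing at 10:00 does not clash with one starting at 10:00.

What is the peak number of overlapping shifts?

3

Sweep the timeline, counting +1 at each start and −1 at each end (ends before starts at a tie):
7:00am start A → 1
11:50am end A → 0
11:50am start B → 1
1:50pm start C → 2
3:30pm start E → 3
4:30pm end B → 2
5:20pm end C → 1
6:10pm start D → 2
8:20pm end D → 1
9:00pm end E → 0
Peak is 3, at 3:30pm (B, C, E).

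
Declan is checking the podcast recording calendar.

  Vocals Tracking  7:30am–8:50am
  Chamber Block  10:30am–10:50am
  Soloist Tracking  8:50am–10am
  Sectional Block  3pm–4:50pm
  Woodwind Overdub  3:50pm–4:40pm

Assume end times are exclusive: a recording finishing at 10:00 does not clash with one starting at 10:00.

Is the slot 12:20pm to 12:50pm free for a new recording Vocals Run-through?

Yes — the slot is free

Vocals Tracking: ends 8:50am at or before Vocals Run-through starts 12:20pm → clear.
Soloist Tracking: ends 10am at or before Vocals Run-through starts 12:20pm → clear.
Chamber Block: ends 10:50am at or before Vocals Run-through starts 12:20pm → clear.
Sectional Block: starts 3pm at or after Vocals Run-through ends 12:50pm → clear.
Woodwind Overdub: starts 3:50pm at or after Vocals Run-through ends 12:50pm → clear.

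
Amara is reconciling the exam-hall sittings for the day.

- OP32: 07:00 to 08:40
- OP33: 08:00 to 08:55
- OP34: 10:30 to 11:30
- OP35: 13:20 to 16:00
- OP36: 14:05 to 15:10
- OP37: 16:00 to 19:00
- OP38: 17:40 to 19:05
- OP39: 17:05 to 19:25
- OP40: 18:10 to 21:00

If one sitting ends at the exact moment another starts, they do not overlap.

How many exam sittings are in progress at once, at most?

Sweep the timeline, counting +1 at each start and −1 at each end (ends before starts at a tie):
07:00 start OP32 → 1
08:00 start OP33 → 2
08:40 end OP32 → 1
08:55 end OP33 → 0
10:30 start OP34 → 1
11:30 end OP34 → 0
13:20 start OP35 → 1
14:05 start OP36 → 2
15:10 end OP36 → 1
16:00 end OP35 → 0
16:00 start OP37 → 1
17:05 start OP39 → 2
17:40 start OP38 → 3
18:10 start OP40 → 4
19:00 end OP37 → 3
19:05 end OP38 → 2
19:25 end OP39 → 1
21:00 end OP40 → 0
Peak is 4, at 18:10 (OP37, OP38, OP39, OP40).

4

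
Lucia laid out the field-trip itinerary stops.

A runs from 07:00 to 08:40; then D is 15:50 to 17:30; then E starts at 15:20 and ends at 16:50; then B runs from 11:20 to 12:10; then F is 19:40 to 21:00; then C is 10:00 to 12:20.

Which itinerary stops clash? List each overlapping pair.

Sorted by start: A, C, B, E, D, F.
C starts after A ends, so A has no further overlaps.
B starts before C ends → C and B overlap.
E starts after C ends, so C has no further overlaps.
E starts after B ends, so B has no further overlaps.
D starts before E ends → E and D overlap.
F starts after E ends.
F starts after D ends.

B & C, D & E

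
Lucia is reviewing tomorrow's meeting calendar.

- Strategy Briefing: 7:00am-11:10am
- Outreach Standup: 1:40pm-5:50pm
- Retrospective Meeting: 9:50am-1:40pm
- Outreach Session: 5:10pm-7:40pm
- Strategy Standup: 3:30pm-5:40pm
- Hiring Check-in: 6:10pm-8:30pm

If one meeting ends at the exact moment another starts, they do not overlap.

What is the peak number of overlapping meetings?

Sort all start/end points and keep a running count:
7:00am start Strategy Briefing → 1
9:50am start Retrospective Meeting → 2
11:10am end Strategy Briefing → 1
1:40pm end Retrospective Meeting → 0
1:40pm start Outreach Standup → 1
3:30pm start Strategy Standup → 2
5:10pm start Outreach Session → 3
5:40pm end Strategy Standup → 2
5:50pm end Outreach Standup → 1
6:10pm start Hiring Check-in → 2
7:40pm end Outreach Session → 1
8:30pm end Hiring Check-in → 0
Peak is 3, at 5:10pm (Outreach Session, Outreach Standup, Strategy Standup).

3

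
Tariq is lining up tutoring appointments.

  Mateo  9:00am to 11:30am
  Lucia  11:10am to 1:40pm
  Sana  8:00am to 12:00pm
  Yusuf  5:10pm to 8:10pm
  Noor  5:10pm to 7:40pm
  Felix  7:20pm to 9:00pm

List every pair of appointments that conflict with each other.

Felix & Noor, Felix & Yusuf, Lucia & Mateo, Lucia & Sana, Mateo & Sana, Noor & Yusuf

Two intervals overlap when each starts before the other ends.
Sorted by start: Sana, Mateo, Lucia, Yusuf, Noor, Felix.
Mateo starts before Sana ends → Sana and Mateo overlap.
Lucia starts before Sana ends → Sana and Lucia overlap.
Yusuf starts after Sana ends, so nothing later overlaps Sana either.
Lucia starts before Mateo ends → Mateo and Lucia overlap.
Yusuf starts after Mateo ends, so nothing later overlaps Mateo either.
Yusuf starts after Lucia ends, so nothing later overlaps Lucia either.
Noor starts before Yusuf ends → Yusuf and Noor overlap.
Felix starts before Yusuf ends → Yusuf and Felix overlap.
Felix starts before Noor ends → Noor and Felix overlap.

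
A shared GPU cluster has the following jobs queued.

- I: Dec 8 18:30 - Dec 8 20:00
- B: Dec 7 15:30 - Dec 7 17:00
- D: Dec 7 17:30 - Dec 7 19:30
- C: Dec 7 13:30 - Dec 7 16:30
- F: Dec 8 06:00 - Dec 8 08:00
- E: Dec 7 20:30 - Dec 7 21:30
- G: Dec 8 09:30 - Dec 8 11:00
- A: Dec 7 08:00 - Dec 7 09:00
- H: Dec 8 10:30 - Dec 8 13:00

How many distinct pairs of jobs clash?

Sorted by start: A, C, B, D, E, F, G, H, I.
C starts after A ends, so nothing later overlaps A either.
B starts before C ends → C and B overlap.
D starts after C ends, so nothing later overlaps C either.
D starts after B ends, so nothing later overlaps B either.
E starts after D ends, so nothing later overlaps D either.
F starts after E ends, so nothing later overlaps E either.
G starts after F ends, so nothing later overlaps F either.
H starts before G ends → G and H overlap.
I starts after G ends.
I starts after H ends.
Overlapping pairs: B & C, G & H — 2 in total.

2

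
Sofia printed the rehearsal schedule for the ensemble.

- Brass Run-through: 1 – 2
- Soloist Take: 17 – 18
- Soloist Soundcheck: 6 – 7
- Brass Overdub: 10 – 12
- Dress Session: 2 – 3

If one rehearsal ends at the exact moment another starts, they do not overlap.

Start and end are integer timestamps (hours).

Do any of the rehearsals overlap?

Sorted by start: Brass Run-through, Dress Session, Soloist Soundcheck, Brass Overdub, Soloist Take.
Dress Session starts exactly when Brass Run-through ends (back-to-back, no overlap) — done with Brass Run-through.
Soloist Soundcheck starts after Dress Session ends — done with Dress Session.
Brass Overdub starts after Soloist Soundcheck ends — done with Soloist Soundcheck.
Soloist Take starts after Brass Overdub ends.
Every pair is clear; the schedule has no overlaps.

No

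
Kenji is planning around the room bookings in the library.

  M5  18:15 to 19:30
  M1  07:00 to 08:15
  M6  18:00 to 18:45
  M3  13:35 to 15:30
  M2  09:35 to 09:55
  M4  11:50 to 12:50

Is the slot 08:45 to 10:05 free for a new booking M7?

No — it overlaps M2

M1: ends 08:15 at or before M7 starts 08:45 → clear.
M2: starts 09:35 before M7 ends 10:05, and ends 09:55 after M7 starts 08:45 → overlap.
M4: starts 11:50 at or after M7 ends 10:05 → clear.
M3: starts 13:35 at or after M7 ends 10:05 → clear.
M6: starts 18:00 at or after M7 ends 10:05 → clear.
M5: starts 18:15 at or after M7 ends 10:05 → clear.
M7 overlaps M2.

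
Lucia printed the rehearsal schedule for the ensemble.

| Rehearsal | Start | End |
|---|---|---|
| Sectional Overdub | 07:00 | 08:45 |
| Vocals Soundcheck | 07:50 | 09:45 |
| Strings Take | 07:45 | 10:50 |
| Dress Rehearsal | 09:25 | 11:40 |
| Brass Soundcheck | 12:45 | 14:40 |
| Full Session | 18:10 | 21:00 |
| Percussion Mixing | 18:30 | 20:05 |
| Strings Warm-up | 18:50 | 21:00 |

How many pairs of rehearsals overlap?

Sorted by start: Sectional Overdub, Strings Take, Vocals Soundcheck, Dress Rehearsal, Brass Soundcheck, Full Session, Percussion Mixing, Strings Warm-up.
Strings Take starts before Sectional Overdub ends → Sectional Overdub and Strings Take overlap.
Vocals Soundcheck starts before Sectional Overdub ends → Sectional Overdub and Vocals Soundcheck overlap.
Dress Rehearsal starts after Sectional Overdub ends, so nothing later overlaps Sectional Overdub either.
Vocals Soundcheck starts before Strings Take ends → Strings Take and Vocals Soundcheck overlap.
Dress Rehearsal starts before Strings Take ends → Strings Take and Dress Rehearsal overlap.
Brass Soundcheck starts after Strings Take ends, so nothing later overlaps Strings Take either.
Dress Rehearsal starts before Vocals Soundcheck ends → Vocals Soundcheck and Dress Rehearsal overlap.
Brass Soundcheck starts after Vocals Soundcheck ends, so nothing later overlaps Vocals Soundcheck either.
Brass Soundcheck starts after Dress Rehearsal ends, so nothing later overlaps Dress Rehearsal either.
Full Session starts after Brass Soundcheck ends, so nothing later overlaps Brass Soundcheck either.
Percussion Mixing starts before Full Session ends → Full Session and Percussion Mixing overlap.
Strings Warm-up starts before Full Session ends → Full Session and Strings Warm-up overlap.
Strings Warm-up starts before Percussion Mixing ends → Percussion Mixing and Strings Warm-up overlap.
Overlapping pairs: Dress Rehearsal & Strings Take, Dress Rehearsal & Vocals Soundcheck, Full Session & Percussion Mixing, Full Session & Strings Warm-up, Percussion Mixing & Strings Warm-up, Sectional Overdub & Strings Take, Sectional Overdub & Vocals Soundcheck, Strings Take & Vocals Soundcheck — 8 in total.

8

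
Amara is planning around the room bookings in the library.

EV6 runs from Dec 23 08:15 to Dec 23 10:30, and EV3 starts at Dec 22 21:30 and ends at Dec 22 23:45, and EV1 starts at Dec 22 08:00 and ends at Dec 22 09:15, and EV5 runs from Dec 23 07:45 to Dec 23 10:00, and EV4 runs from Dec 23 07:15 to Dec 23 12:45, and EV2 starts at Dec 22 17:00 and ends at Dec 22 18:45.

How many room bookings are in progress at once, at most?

Sort all start/end points and keep a running count:
Dec 22 08:00 start EV1 → 1
Dec 22 09:15 end EV1 → 0
Dec 22 17:00 start EV2 → 1
Dec 22 18:45 end EV2 → 0
Dec 22 21:30 start EV3 → 1
Dec 22 23:45 end EV3 → 0
Dec 23 07:15 start EV4 → 1
Dec 23 07:45 start EV5 → 2
Dec 23 08:15 start EV6 → 3
Dec 23 10:00 end EV5 → 2
Dec 23 10:30 end EV6 → 1
Dec 23 12:45 end EV4 → 0
Peak is 3, at Dec 23 08:15 (EV4, EV5, EV6).

3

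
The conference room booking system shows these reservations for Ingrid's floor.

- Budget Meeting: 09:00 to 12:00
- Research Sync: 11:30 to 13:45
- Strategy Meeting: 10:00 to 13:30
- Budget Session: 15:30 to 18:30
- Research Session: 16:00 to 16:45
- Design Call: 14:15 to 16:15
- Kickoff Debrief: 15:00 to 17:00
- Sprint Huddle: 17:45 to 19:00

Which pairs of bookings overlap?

Budget Meeting & Research Sync, Budget Meeting & Strategy Meeting, Budget Session & Design Call, Budget Session & Kickoff Debrief, Budget Session & Research Session, Budget Session & Sprint Huddle, Design Call & Kickoff Debrief, Design Call & Research Session, Kickoff Debrief & Research Session, Research Sync & Strategy Meeting

Check each pair: they overlap iff neither finishes before the other starts.
Sorted by start: Budget Meeting, Strategy Meeting, Research Sync, Design Call, Kickoff Debrief, Budget Session, Research Session, Sprint Huddle.
Strategy Meeting starts before Budget Meeting ends → Budget Meeting and Strategy Meeting overlap.
Research Sync starts before Budget Meeting ends → Budget Meeting and Research Sync overlap.
Design Call starts after Budget Meeting ends, so nothing later overlaps Budget Meeting either.
Research Sync starts before Strategy Meeting ends → Strategy Meeting and Research Sync overlap.
Design Call starts after Strategy Meeting ends, so nothing later overlaps Strategy Meeting either.
Design Call starts after Research Sync ends, so nothing later overlaps Research Sync either.
Kickoff Debrief starts before Design Call ends → Design Call and Kickoff Debrief overlap.
Budget Session starts before Design Call ends → Design Call and Budget Session overlap.
Research Session starts before Design Call ends → Design Call and Research Session overlap.
Sprint Huddle starts after Design Call ends.
Budget Session starts before Kickoff Debrief ends → Kickoff Debrief and Budget Session overlap.
Research Session starts before Kickoff Debrief ends → Kickoff Debrief and Research Session overlap.
Sprint Huddle starts after Kickoff Debrief ends.
Research Session starts before Budget Session ends → Budget Session and Research Session overlap.
Sprint Huddle starts before Budget Session ends → Budget Session and Sprint Huddle overlap.
Sprint Huddle starts after Research Session ends.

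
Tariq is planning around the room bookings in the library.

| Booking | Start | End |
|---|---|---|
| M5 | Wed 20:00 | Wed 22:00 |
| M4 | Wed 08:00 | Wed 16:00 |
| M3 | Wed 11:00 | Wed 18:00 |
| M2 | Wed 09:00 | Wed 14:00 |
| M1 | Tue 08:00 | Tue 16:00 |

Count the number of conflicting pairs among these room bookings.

3

Two intervals overlap when each starts before the other ends.
Sorted by start: M1, M4, M2, M3, M5.
M4 starts after M1 ends, so nothing later overlaps M1 either.
M2 starts before M4 ends → M4 and M2 overlap.
M3 starts before M4 ends → M4 and M3 overlap.
M5 starts after M4 ends.
M3 starts before M2 ends → M2 and M3 overlap.
M5 starts after M2 ends.
M5 starts after M3 ends.
Overlapping pairs: M2 & M3, M2 & M4, M3 & M4 — 3 in total.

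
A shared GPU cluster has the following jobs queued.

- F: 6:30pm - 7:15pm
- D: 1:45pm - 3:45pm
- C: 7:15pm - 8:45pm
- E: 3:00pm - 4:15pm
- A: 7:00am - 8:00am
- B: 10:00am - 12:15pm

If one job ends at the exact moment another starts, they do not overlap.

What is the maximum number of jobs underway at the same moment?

Sweep the timeline, counting +1 at each start and −1 at each end (ends before starts at a tie):
7:00am start A → 1
8:00am end A → 0
10:00am start B → 1
12:15pm end B → 0
1:45pm start D → 1
3:00pm start E → 2
3:45pm end D → 1
4:15pm end E → 0
6:30pm start F → 1
7:15pm end F → 0
7:15pm start C → 1
8:45pm end C → 0
Peak is 2, at 3:00pm (D, E).

2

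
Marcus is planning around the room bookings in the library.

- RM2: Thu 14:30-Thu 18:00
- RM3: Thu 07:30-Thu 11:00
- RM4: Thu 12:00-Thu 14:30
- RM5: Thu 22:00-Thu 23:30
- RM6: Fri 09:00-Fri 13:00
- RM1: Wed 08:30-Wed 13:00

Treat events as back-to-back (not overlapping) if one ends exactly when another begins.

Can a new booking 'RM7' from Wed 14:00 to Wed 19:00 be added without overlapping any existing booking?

RM1: ends Wed 13:00 at or before RM7 starts Wed 14:00 → clear.
RM3: starts Thu 07:30 at or after RM7 ends Wed 19:00 → clear.
RM4: starts Thu 12:00 at or after RM7 ends Wed 19:00 → clear.
RM2: starts Thu 14:30 at or after RM7 ends Wed 19:00 → clear.
RM5: starts Thu 22:00 at or after RM7 ends Wed 19:00 → clear.
RM6: starts Fri 09:00 at or after RM7 ends Wed 19:00 → clear.

Yes — the slot is free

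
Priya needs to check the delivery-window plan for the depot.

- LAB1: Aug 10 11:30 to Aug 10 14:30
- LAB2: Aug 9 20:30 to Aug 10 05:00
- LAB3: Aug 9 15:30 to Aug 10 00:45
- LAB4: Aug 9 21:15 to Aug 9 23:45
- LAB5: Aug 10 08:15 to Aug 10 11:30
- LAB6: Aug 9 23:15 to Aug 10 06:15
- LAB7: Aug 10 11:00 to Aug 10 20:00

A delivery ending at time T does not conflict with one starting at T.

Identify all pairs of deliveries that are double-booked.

LAB1 & LAB7, LAB2 & LAB3, LAB2 & LAB4, LAB2 & LAB6, LAB3 & LAB4, LAB3 & LAB6, LAB4 & LAB6, LAB5 & LAB7

Sorted by start: LAB3, LAB2, LAB4, LAB6, LAB5, LAB7, LAB1.
LAB2 starts before LAB3 ends → LAB3 and LAB2 overlap.
LAB4 starts before LAB3 ends → LAB3 and LAB4 overlap.
LAB6 starts before LAB3 ends → LAB3 and LAB6 overlap.
LAB5 starts after LAB3 ends — done with LAB3.
LAB4 starts before LAB2 ends → LAB2 and LAB4 overlap.
LAB6 starts before LAB2 ends → LAB2 and LAB6 overlap.
LAB5 starts after LAB2 ends — done with LAB2.
LAB6 starts before LAB4 ends → LAB4 and LAB6 overlap.
LAB5 starts after LAB4 ends — done with LAB4.
LAB5 starts after LAB6 ends — done with LAB6.
LAB7 starts before LAB5 ends → LAB5 and LAB7 overlap.
LAB1 starts exactly when LAB5 ends (back-to-back, no overlap).
LAB1 starts before LAB7 ends → LAB7 and LAB1 overlap.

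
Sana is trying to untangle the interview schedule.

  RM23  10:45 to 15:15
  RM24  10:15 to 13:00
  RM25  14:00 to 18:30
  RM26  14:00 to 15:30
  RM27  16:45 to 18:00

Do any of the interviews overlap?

Yes

Two intervals overlap when each starts before the other ends.
Sorted by start: RM24, RM23, RM25, RM26, RM27.
RM23 starts before RM24 ends → RM24 and RM23 overlap.
That's a conflict, so the schedule is not conflict-free.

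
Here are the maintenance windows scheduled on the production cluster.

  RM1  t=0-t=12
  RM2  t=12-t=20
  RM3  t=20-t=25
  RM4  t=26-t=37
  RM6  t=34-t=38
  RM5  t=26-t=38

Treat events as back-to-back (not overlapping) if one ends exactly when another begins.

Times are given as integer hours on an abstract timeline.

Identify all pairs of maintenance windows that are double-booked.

RM4 & RM5, RM4 & RM6, RM5 & RM6

Sorted by start: RM1, RM2, RM3, RM4, RM5, RM6.
RM2 starts exactly when RM1 ends (back-to-back, no overlap), so nothing later overlaps RM1 either.
RM3 starts exactly when RM2 ends (back-to-back, no overlap), so nothing later overlaps RM2 either.
RM4 starts after RM3 ends, so nothing later overlaps RM3 either.
RM5 starts before RM4 ends → RM4 and RM5 overlap.
RM6 starts before RM4 ends → RM4 and RM6 overlap.
RM6 starts before RM5 ends → RM5 and RM6 overlap.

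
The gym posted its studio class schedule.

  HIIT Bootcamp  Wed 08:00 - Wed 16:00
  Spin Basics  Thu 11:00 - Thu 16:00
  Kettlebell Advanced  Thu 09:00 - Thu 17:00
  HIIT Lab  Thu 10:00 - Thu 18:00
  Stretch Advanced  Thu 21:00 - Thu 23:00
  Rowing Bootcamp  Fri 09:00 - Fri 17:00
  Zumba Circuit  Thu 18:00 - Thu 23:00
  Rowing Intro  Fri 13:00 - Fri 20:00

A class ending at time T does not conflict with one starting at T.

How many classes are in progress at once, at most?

3

Sweep the timeline, counting +1 at each start and −1 at each end (ends before starts at a tie):
Wed 08:00 start HIIT Bootcamp → 1
Wed 16:00 end HIIT Bootcamp → 0
Thu 09:00 start Kettlebell Advanced → 1
Thu 10:00 start HIIT Lab → 2
Thu 11:00 start Spin Basics → 3
Thu 16:00 end Spin Basics → 2
Thu 17:00 end Kettlebell Advanced → 1
Thu 18:00 end HIIT Lab → 0
Thu 18:00 start Zumba Circuit → 1
Thu 21:00 start Stretch Advanced → 2
Thu 23:00 end Stretch Advanced → 1
Thu 23:00 end Zumba Circuit → 0
Fri 09:00 start Rowing Bootcamp → 1
Fri 13:00 start Rowing Intro → 2
Fri 17:00 end Rowing Bootcamp → 1
Fri 20:00 end Rowing Intro → 0
Peak is 3, at Thu 11:00 (HIIT Lab, Kettlebell Advanced, Spin Basics).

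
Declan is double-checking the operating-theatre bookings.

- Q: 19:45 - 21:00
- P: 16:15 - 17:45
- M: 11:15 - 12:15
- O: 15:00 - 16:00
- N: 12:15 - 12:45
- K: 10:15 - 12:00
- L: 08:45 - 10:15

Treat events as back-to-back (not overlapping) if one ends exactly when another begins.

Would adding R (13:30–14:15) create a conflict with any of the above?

No — it doesn't clash with anything

L: ends 10:15 at or before R starts 13:30 → clear.
K: ends 12:00 at or before R starts 13:30 → clear.
M: ends 12:15 at or before R starts 13:30 → clear.
N: ends 12:45 at or before R starts 13:30 → clear.
O: starts 15:00 at or after R ends 14:15 → clear.
P: starts 16:15 at or after R ends 14:15 → clear.
Q: starts 19:45 at or after R ends 14:15 → clear.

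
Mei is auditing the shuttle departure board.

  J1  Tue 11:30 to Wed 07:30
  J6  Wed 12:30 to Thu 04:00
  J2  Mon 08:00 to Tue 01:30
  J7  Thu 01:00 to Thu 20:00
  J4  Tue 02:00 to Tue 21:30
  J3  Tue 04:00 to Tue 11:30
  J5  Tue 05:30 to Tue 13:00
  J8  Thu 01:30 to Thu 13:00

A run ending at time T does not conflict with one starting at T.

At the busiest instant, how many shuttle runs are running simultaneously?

Walk through starts and ends in time order (an end at T is processed before a start at T):
Mon 08:00 start J2 → 1
Tue 01:30 end J2 → 0
Tue 02:00 start J4 → 1
Tue 04:00 start J3 → 2
Tue 05:30 start J5 → 3
Tue 11:30 end J3 → 2
Tue 11:30 start J1 → 3
Tue 13:00 end J5 → 2
Tue 21:30 end J4 → 1
Wed 07:30 end J1 → 0
Wed 12:30 start J6 → 1
Thu 01:00 start J7 → 2
Thu 01:30 start J8 → 3
Thu 04:00 end J6 → 2
Thu 13:00 end J8 → 1
Thu 20:00 end J7 → 0
Peak is 3, at Tue 05:30 (J3, J4, J5).

3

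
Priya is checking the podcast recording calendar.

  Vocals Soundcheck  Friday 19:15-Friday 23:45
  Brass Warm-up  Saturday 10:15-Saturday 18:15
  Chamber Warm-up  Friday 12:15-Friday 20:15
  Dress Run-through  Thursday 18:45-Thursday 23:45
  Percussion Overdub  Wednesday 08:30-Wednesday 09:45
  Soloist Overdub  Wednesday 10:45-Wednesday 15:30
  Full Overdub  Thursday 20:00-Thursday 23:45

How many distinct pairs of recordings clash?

Sorted by start: Percussion Overdub, Soloist Overdub, Dress Run-through, Full Overdub, Chamber Warm-up, Vocals Soundcheck, Brass Warm-up.
Soloist Overdub starts after Percussion Overdub ends; Percussion Overdub is clear from here.
Dress Run-through starts after Soloist Overdub ends; Soloist Overdub is clear from here.
Full Overdub starts before Dress Run-through ends → Dress Run-through and Full Overdub overlap.
Chamber Warm-up starts after Dress Run-through ends; Dress Run-through is clear from here.
Chamber Warm-up starts after Full Overdub ends; Full Overdub is clear from here.
Vocals Soundcheck starts before Chamber Warm-up ends → Chamber Warm-up and Vocals Soundcheck overlap.
Brass Warm-up starts after Chamber Warm-up ends.
Brass Warm-up starts after Vocals Soundcheck ends.
Overlapping pairs: Chamber Warm-up & Vocals Soundcheck, Dress Run-through & Full Overdub — 2 in total.

2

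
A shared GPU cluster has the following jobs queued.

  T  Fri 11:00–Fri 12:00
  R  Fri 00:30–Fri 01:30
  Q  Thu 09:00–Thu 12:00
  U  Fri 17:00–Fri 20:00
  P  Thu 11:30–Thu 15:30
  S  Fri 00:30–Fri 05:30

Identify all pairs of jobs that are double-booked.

Two intervals overlap when each starts before the other ends.
Sorted by start: Q, P, R, S, T, U.
P starts before Q ends → Q and P overlap.
R starts after Q ends; Q is clear from here.
R starts after P ends; P is clear from here.
S starts before R ends → R and S overlap.
T starts after R ends; R is clear from here.
T starts after S ends; S is clear from here.
U starts after T ends.

P & Q, R & S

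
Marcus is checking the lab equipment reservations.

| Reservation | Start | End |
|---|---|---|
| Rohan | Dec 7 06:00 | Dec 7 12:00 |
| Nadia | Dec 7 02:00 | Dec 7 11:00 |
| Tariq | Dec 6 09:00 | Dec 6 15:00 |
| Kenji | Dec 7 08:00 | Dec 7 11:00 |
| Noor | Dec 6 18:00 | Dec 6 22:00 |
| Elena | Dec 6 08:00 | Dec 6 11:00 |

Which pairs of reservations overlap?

Elena & Tariq, Kenji & Nadia, Kenji & Rohan, Nadia & Rohan

Check each pair: they overlap iff neither finishes before the other starts.
Sorted by start: Elena, Tariq, Noor, Nadia, Rohan, Kenji.
Tariq starts before Elena ends → Elena and Tariq overlap.
Noor starts after Elena ends — done with Elena.
Noor starts after Tariq ends — done with Tariq.
Nadia starts after Noor ends — done with Noor.
Rohan starts before Nadia ends → Nadia and Rohan overlap.
Kenji starts before Nadia ends → Nadia and Kenji overlap.
Kenji starts before Rohan ends → Rohan and Kenji overlap.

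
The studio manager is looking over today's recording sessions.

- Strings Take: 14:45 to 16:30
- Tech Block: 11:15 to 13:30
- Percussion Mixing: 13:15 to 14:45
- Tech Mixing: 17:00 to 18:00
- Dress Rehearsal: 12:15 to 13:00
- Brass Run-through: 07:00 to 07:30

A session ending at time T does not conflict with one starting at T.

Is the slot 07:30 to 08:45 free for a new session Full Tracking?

Yes — the slot is free

Brass Run-through: ends 07:30 at or before Full Tracking starts 07:30 → clear.
Tech Block: starts 11:15 at or after Full Tracking ends 08:45 → clear.
Dress Rehearsal: starts 12:15 at or after Full Tracking ends 08:45 → clear.
Percussion Mixing: starts 13:15 at or after Full Tracking ends 08:45 → clear.
Strings Take: starts 14:45 at or after Full Tracking ends 08:45 → clear.
Tech Mixing: starts 17:00 at or after Full Tracking ends 08:45 → clear.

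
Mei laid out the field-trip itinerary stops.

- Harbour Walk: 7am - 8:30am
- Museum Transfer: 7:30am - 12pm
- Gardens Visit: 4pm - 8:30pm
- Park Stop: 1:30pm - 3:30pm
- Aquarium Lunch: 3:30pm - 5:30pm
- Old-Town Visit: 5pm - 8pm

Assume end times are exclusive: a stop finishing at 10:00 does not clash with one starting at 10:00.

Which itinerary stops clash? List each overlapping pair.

Aquarium Lunch & Gardens Visit, Aquarium Lunch & Old-Town Visit, Gardens Visit & Old-Town Visit, Harbour Walk & Museum Transfer

Check each pair: they overlap iff neither finishes before the other starts.
Sorted by start: Harbour Walk, Museum Transfer, Park Stop, Aquarium Lunch, Gardens Visit, Old-Town Visit.
Museum Transfer starts before Harbour Walk ends → Harbour Walk and Museum Transfer overlap.
Park Stop starts after Harbour Walk ends, so nothing later overlaps Harbour Walk either.
Park Stop starts after Museum Transfer ends, so nothing later overlaps Museum Transfer either.
Aquarium Lunch starts exactly when Park Stop ends (back-to-back, no overlap), so nothing later overlaps Park Stop either.
Gardens Visit starts before Aquarium Lunch ends → Aquarium Lunch and Gardens Visit overlap.
Old-Town Visit starts before Aquarium Lunch ends → Aquarium Lunch and Old-Town Visit overlap.
Old-Town Visit starts before Gardens Visit ends → Gardens Visit and Old-Town Visit overlap.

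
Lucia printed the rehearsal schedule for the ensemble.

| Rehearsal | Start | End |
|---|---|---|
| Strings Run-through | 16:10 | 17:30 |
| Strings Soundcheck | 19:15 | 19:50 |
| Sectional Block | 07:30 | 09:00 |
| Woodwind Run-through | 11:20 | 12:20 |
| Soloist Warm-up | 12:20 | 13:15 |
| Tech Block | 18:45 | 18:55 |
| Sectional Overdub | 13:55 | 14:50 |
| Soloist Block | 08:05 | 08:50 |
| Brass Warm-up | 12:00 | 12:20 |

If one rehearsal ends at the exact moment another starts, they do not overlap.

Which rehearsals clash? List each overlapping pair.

Check each pair: they overlap iff neither finishes before the other starts.
Sorted by start: Sectional Block, Soloist Block, Woodwind Run-through, Brass Warm-up, Soloist Warm-up, Sectional Overdub, Strings Run-through, Tech Block, Strings Soundcheck.
Soloist Block starts before Sectional Block ends → Sectional Block and Soloist Block overlap.
Woodwind Run-through starts after Sectional Block ends, so Sectional Block has no further overlaps.
Woodwind Run-through starts after Soloist Block ends, so Soloist Block has no further overlaps.
Brass Warm-up starts before Woodwind Run-through ends → Woodwind Run-through and Brass Warm-up overlap.
Soloist Warm-up starts exactly when Woodwind Run-through ends (back-to-back, no overlap), so Woodwind Run-through has no further overlaps.
Soloist Warm-up starts exactly when Brass Warm-up ends (back-to-back, no overlap), so Brass Warm-up has no further overlaps.
Sectional Overdub starts after Soloist Warm-up ends, so Soloist Warm-up has no further overlaps.
Strings Run-through starts after Sectional Overdub ends, so Sectional Overdub has no further overlaps.
Tech Block starts after Strings Run-through ends, so Strings Run-through has no further overlaps.
Strings Soundcheck starts after Tech Block ends.

Brass Warm-up & Woodwind Run-through, Sectional Block & Soloist Block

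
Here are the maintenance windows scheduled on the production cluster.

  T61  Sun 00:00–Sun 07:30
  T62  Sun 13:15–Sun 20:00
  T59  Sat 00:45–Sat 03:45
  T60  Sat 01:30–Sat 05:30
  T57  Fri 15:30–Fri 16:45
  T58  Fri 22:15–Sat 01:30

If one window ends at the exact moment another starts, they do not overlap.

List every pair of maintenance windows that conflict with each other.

T58 & T59, T59 & T60

Sorted by start: T57, T58, T59, T60, T61, T62.
T58 starts after T57 ends; T57 is clear from here.
T59 starts before T58 ends → T58 and T59 overlap.
T60 starts exactly when T58 ends (back-to-back, no overlap); T58 is clear from here.
T60 starts before T59 ends → T59 and T60 overlap.
T61 starts after T59 ends; T59 is clear from here.
T61 starts after T60 ends; T60 is clear from here.
T62 starts after T61 ends.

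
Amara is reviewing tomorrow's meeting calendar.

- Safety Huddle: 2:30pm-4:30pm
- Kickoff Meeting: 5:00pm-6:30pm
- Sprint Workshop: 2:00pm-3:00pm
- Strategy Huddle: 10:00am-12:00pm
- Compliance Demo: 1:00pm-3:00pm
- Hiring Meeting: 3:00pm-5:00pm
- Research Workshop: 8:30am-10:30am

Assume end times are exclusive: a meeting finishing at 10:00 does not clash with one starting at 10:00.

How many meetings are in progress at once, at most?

3

Walk through starts and ends in time order (an end at T is processed before a start at T):
8:30am start Research Workshop → 1
10:00am start Strategy Huddle → 2
10:30am end Research Workshop → 1
12:00pm end Strategy Huddle → 0
1:00pm start Compliance Demo → 1
2:00pm start Sprint Workshop → 2
2:30pm start Safety Huddle → 3
3:00pm end Compliance Demo → 2
3:00pm end Sprint Workshop → 1
3:00pm start Hiring Meeting → 2
4:30pm end Safety Huddle → 1
5:00pm end Hiring Meeting → 0
5:00pm start Kickoff Meeting → 1
6:30pm end Kickoff Meeting → 0
Peak is 3, at 2:30pm (Compliance Demo, Safety Huddle, Sprint Workshop).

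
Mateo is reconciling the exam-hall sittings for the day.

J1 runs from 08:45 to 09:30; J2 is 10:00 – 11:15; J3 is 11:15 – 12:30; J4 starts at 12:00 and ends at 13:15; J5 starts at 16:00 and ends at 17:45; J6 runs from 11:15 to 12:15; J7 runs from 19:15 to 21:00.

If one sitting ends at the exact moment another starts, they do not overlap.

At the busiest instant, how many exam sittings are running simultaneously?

Walk through starts and ends in time order (an end at T is processed before a start at T):
08:45 start J1 → 1
09:30 end J1 → 0
10:00 start J2 → 1
11:15 end J2 → 0
11:15 start J3 → 1
11:15 start J6 → 2
12:00 start J4 → 3
12:15 end J6 → 2
12:30 end J3 → 1
13:15 end J4 → 0
16:00 start J5 → 1
17:45 end J5 → 0
19:15 start J7 → 1
21:00 end J7 → 0
Peak is 3, at 12:00 (J3, J4, J6).

3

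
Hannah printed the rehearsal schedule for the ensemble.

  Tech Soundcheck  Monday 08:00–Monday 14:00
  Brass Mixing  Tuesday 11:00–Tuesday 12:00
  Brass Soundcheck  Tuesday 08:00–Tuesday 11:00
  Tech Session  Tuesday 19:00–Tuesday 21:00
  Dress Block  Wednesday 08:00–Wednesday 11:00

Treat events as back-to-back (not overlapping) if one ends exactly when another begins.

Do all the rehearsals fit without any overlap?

Sorted by start: Tech Soundcheck, Brass Soundcheck, Brass Mixing, Tech Session, Dress Block.
Brass Soundcheck starts after Tech Soundcheck ends; Tech Soundcheck is clear from here.
Brass Mixing starts exactly when Brass Soundcheck ends (back-to-back, no overlap); Brass Soundcheck is clear from here.
Tech Session starts after Brass Mixing ends; Brass Mixing is clear from here.
Dress Block starts after Tech Session ends.
Every pair is clear; the schedule has no overlaps.

Yes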